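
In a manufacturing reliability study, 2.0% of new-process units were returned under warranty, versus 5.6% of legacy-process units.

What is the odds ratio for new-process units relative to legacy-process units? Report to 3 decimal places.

odds, new-process units = 0.02000/0.98000 = 0.02041
odds, legacy-process units = 0.05600/0.94400 = 0.05932
OR = 0.02041 / 0.05932 = 0.344

0.344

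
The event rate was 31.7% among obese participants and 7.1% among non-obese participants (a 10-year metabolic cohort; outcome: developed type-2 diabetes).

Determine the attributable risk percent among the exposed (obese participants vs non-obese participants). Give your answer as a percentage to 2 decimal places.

AR% = (0.3170 − 0.0710) / 0.3170 = 0.7760 → 77.60%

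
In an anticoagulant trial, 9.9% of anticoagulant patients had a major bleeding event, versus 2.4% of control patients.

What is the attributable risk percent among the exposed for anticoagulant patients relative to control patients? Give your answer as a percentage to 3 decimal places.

AR% = (0.09900 − 0.02400) / 0.09900 = 0.7576 → 75.758%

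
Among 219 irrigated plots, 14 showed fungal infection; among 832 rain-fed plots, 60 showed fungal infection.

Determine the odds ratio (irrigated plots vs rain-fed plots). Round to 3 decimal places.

OR = (14 × 772) / (205 × 60) = 10808/12300 ≈ 0.879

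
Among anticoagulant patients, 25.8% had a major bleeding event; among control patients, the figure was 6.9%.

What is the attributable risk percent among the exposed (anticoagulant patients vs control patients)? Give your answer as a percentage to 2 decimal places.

AR% = (0.2580 − 0.0690) / 0.2580 = 0.7326 → 73.26%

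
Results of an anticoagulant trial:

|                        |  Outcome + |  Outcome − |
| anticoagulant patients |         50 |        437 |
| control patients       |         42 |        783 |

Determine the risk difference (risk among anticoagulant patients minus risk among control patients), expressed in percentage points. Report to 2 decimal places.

risk, anticoagulant patients = 50/487 = 0.1027
risk, control patients = 42/825 = 0.0509
risk difference = 0.1027 − 0.0509 = 0.0518 → 5.18 percentage points

RD ≈ 5.18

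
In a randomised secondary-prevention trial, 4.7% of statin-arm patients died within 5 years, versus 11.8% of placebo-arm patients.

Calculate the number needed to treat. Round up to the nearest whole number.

15

absolute risk difference = 0.071000
1 / 0.071000 = 14.085 → round up → 15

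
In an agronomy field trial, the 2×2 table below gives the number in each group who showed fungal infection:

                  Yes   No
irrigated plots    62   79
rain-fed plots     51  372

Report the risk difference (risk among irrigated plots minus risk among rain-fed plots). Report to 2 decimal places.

risk, irrigated plots = 62/141 = 0.4397
risk, rain-fed plots = 51/423 = 0.1206
risk difference = 0.4397 − 0.1206 = 0.32

0.32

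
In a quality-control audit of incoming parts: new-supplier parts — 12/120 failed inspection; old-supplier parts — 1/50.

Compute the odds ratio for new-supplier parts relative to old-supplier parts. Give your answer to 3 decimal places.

OR = (12 × 49) / (108 × 1) = 588/108 ≈ 5.444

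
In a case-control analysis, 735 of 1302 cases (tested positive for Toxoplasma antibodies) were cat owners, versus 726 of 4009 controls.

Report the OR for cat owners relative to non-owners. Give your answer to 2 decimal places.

OR = (735 × 3283) / (726 × 567) = 2413005/411642 ≈ 5.86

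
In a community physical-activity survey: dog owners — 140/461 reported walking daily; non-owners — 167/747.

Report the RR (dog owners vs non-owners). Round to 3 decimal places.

RR: 1.358

risk, dog owners = 140/461 = 0.3037
risk, non-owners = 167/747 = 0.2236
RR = 0.3037 / 0.2236 = 1.358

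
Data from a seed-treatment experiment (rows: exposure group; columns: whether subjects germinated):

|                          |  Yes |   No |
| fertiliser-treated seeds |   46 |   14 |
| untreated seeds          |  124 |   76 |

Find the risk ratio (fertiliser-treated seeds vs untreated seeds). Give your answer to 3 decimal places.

risk, fertiliser-treated seeds = 46/60 = 0.7667
risk, untreated seeds = 124/200 = 0.6200
RR = 0.7667 / 0.6200 = 1.237

RR ≈ 1.237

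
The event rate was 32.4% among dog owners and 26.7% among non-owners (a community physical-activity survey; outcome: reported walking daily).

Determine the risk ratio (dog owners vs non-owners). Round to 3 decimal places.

RR = 0.3240 / 0.2670 = 1.213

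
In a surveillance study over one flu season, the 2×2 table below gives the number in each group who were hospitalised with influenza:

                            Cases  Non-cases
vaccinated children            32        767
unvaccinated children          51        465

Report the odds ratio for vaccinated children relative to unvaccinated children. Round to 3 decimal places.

0.380

odds, vaccinated children = 32/767 = 0.04172
odds, unvaccinated children = 51/465 = 0.10968
OR = 0.04172 / 0.10968 = 0.380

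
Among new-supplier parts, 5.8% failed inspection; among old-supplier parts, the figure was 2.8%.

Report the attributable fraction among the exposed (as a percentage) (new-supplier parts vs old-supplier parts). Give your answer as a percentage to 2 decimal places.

AR% = (0.05800 − 0.02800) / 0.05800 = 0.5172 → 51.72%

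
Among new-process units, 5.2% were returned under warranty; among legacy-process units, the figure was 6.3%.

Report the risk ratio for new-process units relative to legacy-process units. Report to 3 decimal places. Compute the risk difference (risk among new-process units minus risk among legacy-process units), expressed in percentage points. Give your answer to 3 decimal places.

RR = 0.825; RD = -1.100

RR = 0.0520 / 0.0630 = 0.825
risk difference = 0.0520 − 0.0630 = -0.0110 → -1.100 percentage points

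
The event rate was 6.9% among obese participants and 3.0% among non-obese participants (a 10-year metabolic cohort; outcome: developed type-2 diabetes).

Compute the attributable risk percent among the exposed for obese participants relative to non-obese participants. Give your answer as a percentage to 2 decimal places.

AR% = (0.06900 − 0.03000) / 0.06900 = 0.5652 → 56.52%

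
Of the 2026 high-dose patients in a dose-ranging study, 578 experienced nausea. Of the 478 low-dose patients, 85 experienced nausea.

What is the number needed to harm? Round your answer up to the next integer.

risk, high-dose patients = 578/2026 = 0.285291
risk, low-dose patients = 85/478 = 0.177824
absolute risk difference = 0.107467
1 / 0.107467 = 9.305 → round up → 10

10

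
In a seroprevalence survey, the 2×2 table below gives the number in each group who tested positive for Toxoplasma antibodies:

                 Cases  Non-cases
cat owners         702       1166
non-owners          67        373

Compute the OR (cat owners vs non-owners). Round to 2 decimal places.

odds, cat owners = 702/1166 = 0.6021
odds, non-owners = 67/373 = 0.1796
OR = 0.6021 / 0.1796 = 3.35

3.35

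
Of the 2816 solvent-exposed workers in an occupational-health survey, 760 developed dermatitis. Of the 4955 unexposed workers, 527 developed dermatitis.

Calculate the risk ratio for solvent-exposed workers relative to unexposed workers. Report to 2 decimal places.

risk, solvent-exposed workers = 760/2816 = 0.2699
risk, unexposed workers = 527/4955 = 0.1064
RR = 0.2699 / 0.1064 = 2.54

RR: 2.54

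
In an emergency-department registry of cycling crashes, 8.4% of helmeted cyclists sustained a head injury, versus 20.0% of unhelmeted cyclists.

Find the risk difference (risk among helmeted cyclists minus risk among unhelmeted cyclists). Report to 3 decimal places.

risk difference = 0.0840 − 0.2000 = -0.116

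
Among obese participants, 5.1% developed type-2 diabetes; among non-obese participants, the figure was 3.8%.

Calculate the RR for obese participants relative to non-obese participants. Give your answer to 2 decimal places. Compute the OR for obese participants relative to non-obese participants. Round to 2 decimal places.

RR = 0.05100 / 0.03800 = 1.34
odds, obese participants = 0.05100/0.94900 = 0.05374
odds, non-obese participants = 0.03800/0.96200 = 0.03950
OR = 0.05374 / 0.03950 = 1.36

RR = 1.34; OR = 1.36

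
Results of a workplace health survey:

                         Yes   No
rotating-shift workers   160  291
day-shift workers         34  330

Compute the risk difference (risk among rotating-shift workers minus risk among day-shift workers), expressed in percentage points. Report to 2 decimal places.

RD: 26.14

risk, rotating-shift workers = 160/451 = 0.3548
risk, day-shift workers = 34/364 = 0.0934
risk difference = 0.3548 − 0.0934 = 0.2614 → 26.14 percentage points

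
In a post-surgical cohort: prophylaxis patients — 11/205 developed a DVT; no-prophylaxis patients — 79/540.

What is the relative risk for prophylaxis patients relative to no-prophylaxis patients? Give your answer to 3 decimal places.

RR = 0.367

risk, prophylaxis patients = 11/205 = 0.0537
risk, no-prophylaxis patients = 79/540 = 0.1463
RR = 0.0537 / 0.1463 = 0.367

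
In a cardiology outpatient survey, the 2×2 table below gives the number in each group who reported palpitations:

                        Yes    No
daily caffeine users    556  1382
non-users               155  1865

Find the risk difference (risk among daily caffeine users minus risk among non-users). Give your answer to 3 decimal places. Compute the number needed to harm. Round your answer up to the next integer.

risk, daily caffeine users = 556/1938 = 0.2869
risk, non-users = 155/2020 = 0.0767
risk difference = 0.2869 − 0.0767 = 0.210
absolute risk difference = 0.210161
1 / 0.210161 = 4.758 → round up → 5

RD = 0.210; NNH = 5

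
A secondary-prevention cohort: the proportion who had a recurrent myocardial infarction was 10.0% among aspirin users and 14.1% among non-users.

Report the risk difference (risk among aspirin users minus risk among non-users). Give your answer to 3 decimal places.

risk difference = 0.1000 − 0.1410 = -0.041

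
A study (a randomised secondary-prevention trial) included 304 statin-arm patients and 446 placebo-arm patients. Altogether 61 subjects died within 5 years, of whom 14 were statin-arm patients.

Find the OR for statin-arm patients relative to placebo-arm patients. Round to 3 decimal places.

OR: 0.410

statin-arm patients without the outcome: 304 − 14 = 290
placebo-arm patients with the outcome: 61 − 14 = 47
placebo-arm patients without the outcome: 446 − 47 = 399
OR = (14 × 399) / (290 × 47) = 5586/13630 ≈ 0.410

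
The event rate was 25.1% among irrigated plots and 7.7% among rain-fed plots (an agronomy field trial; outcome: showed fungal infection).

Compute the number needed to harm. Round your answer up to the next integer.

6

absolute risk difference = 0.174000
1 / 0.174000 = 5.747 → round up → 6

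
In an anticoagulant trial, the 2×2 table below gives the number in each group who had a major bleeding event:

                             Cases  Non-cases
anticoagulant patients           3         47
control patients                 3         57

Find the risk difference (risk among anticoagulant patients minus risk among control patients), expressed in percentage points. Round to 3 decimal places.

risk, anticoagulant patients = 3/50 = 0.0600
risk, control patients = 3/60 = 0.0500
risk difference = 0.0600 − 0.0500 = 0.0100 → 1.000 percentage points

RD: 1.000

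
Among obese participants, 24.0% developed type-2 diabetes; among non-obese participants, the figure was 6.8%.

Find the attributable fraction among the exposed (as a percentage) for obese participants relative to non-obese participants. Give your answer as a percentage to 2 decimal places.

AR% = (0.2400 − 0.0680) / 0.2400 = 0.7167 → 71.67%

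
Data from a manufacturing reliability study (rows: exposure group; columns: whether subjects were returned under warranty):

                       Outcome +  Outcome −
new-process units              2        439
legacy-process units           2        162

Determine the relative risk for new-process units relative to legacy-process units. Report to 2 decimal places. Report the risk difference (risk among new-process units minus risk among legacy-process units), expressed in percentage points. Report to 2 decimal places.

risk, new-process units = 2/441 = 0.00454
risk, legacy-process units = 2/164 = 0.01220
RR = 0.00454 / 0.01220 = 0.37
risk difference = 0.00454 − 0.01220 = -0.00766 → -0.77 percentage points

RR = 0.37; RD = -0.77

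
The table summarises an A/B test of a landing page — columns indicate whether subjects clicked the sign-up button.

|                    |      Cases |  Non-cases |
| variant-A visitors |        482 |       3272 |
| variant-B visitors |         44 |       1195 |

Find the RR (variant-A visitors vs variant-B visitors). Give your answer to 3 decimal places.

risk, variant-A visitors = 482/3754 = 0.12840
risk, variant-B visitors = 44/1239 = 0.03551
RR = 0.12840 / 0.03551 = 3.616

RR = 3.616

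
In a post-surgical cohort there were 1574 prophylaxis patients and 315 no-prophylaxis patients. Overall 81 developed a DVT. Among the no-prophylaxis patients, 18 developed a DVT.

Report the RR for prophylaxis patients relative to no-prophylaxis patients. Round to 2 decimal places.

prophylaxis patients with the outcome: 81 − 18 = 63
prophylaxis patients without the outcome: 1574 − 63 = 1511
no-prophylaxis patients without the outcome: 315 − 18 = 297
risk, prophylaxis patients = 63/1574 = 0.04003
risk, no-prophylaxis patients = 18/315 = 0.05714
RR = 0.04003 / 0.05714 = 0.70

RR: 0.70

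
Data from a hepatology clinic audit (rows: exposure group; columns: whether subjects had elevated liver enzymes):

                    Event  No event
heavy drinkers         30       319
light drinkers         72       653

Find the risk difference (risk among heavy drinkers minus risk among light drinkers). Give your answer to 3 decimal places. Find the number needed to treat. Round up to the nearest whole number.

risk, heavy drinkers = 30/349 = 0.0860
risk, light drinkers = 72/725 = 0.0993
risk difference = 0.0860 − 0.0993 = -0.013
absolute risk difference = 0.013350
1 / 0.013350 = 74.906 → round up → 75

RD = -0.013; NNT = 75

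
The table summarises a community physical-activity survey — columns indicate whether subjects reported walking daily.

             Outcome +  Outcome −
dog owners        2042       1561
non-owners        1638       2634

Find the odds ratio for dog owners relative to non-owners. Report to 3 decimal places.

OR = (2042 × 2634) / (1561 × 1638) = 5378628/2556918 ≈ 2.104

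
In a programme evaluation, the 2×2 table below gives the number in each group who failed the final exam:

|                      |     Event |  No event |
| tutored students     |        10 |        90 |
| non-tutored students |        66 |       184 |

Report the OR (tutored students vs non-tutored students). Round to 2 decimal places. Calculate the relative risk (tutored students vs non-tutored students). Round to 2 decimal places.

odds, tutored students = 10/90 = 0.1111
odds, non-tutored students = 66/184 = 0.3587
OR = 0.1111 / 0.3587 = 0.31
risk, tutored students = 10/100 = 0.1000
risk, non-tutored students = 66/250 = 0.2640
RR = 0.1000 / 0.2640 = 0.38

OR = 0.31; RR = 0.38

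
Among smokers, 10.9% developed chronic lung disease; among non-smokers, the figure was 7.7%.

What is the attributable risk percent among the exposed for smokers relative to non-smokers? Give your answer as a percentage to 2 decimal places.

AR% = (0.1090 − 0.0770) / 0.1090 = 0.2936 → 29.36%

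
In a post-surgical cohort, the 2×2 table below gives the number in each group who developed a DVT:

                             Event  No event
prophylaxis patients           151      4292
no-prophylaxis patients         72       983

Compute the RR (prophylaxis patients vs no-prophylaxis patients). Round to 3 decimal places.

risk, prophylaxis patients = 151/4443 = 0.03399
risk, no-prophylaxis patients = 72/1055 = 0.06825
RR = 0.03399 / 0.06825 = 0.498

RR: 0.498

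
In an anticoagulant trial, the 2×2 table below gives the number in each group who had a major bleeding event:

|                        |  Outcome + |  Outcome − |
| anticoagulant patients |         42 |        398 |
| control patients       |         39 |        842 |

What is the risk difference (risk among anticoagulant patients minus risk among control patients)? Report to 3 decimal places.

risk, anticoagulant patients = 42/440 = 0.09545
risk, control patients = 39/881 = 0.04427
risk difference = 0.09545 − 0.04427 = 0.051

RD: 0.051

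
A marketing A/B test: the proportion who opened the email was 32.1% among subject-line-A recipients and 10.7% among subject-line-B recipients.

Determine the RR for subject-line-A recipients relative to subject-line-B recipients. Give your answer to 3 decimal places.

RR = 0.3210 / 0.1070 = 3.000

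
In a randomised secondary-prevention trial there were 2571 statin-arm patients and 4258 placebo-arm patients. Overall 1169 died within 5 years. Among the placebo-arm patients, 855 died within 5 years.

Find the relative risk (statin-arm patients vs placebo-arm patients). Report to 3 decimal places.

statin-arm patients with the outcome: 1169 − 855 = 314
statin-arm patients without the outcome: 2571 − 314 = 2257
placebo-arm patients without the outcome: 4258 − 855 = 3403
risk, statin-arm patients = 314/2571 = 0.1221
risk, placebo-arm patients = 855/4258 = 0.2008
RR = 0.1221 / 0.2008 = 0.608

0.608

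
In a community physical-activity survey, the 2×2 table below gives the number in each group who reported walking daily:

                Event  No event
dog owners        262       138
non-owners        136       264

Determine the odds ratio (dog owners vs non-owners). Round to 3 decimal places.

OR = (262 × 264) / (138 × 136) = 69168/18768 ≈ 3.685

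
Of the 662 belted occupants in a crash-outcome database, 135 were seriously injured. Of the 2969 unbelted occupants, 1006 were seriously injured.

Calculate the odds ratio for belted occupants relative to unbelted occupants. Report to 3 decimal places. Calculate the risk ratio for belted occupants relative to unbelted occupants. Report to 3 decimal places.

OR = 0.500; RR = 0.602

OR = (135 × 1963) / (527 × 1006) = 265005/530162 ≈ 0.500
risk, belted occupants = 135/662 = 0.2039
risk, unbelted occupants = 1006/2969 = 0.3388
RR = 0.2039 / 0.3388 = 0.602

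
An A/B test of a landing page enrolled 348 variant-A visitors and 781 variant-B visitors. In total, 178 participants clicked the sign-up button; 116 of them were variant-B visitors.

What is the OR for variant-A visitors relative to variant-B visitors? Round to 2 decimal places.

OR ≈ 1.24

variant-A visitors with the outcome: 178 − 116 = 62
variant-A visitors without the outcome: 348 − 62 = 286
variant-B visitors without the outcome: 781 − 116 = 665
odds, variant-A visitors = 62/286 = 0.2168
odds, variant-B visitors = 116/665 = 0.1744
OR = 0.2168 / 0.1744 = 1.24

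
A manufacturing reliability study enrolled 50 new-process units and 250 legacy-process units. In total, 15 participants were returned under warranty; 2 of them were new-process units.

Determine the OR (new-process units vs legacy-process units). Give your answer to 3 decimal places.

new-process units without the outcome: 50 − 2 = 48
legacy-process units with the outcome: 15 − 2 = 13
legacy-process units without the outcome: 250 − 13 = 237
odds, new-process units = 2/48 = 0.04167
odds, legacy-process units = 13/237 = 0.05485
OR = 0.04167 / 0.05485 = 0.760

0.760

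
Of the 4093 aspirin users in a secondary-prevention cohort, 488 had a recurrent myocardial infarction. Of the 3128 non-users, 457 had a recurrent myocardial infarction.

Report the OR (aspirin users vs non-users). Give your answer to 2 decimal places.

OR = (488 × 2671) / (3605 × 457) = 1303448/1647485 ≈ 0.79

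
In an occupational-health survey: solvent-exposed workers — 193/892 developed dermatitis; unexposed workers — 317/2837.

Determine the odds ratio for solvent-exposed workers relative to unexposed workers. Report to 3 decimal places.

OR = (193 × 2520) / (699 × 317) = 486360/221583 ≈ 2.195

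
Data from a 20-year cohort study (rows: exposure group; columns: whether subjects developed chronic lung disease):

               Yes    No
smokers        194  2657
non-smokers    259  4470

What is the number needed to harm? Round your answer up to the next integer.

risk, smokers = 194/2851 = 0.068046
risk, non-smokers = 259/4729 = 0.054768
absolute risk difference = 0.013278
1 / 0.013278 = 75.313 → round up → 76

NNH = 76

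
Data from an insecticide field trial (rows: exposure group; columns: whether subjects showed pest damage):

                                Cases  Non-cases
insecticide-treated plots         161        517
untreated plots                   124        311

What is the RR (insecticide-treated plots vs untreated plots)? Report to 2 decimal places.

risk, insecticide-treated plots = 161/678 = 0.2375
risk, untreated plots = 124/435 = 0.2851
RR = 0.2375 / 0.2851 = 0.83

RR: 0.83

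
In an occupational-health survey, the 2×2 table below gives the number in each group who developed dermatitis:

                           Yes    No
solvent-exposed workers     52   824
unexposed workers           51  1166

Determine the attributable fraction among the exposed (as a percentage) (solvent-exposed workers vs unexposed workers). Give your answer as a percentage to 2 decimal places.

risk, solvent-exposed workers = 52/876 = 0.05936
risk, unexposed workers = 51/1217 = 0.04191
AR% = (0.05936 − 0.04191) / 0.05936 = 0.2940 → 29.40%

AR% ≈ 29.40%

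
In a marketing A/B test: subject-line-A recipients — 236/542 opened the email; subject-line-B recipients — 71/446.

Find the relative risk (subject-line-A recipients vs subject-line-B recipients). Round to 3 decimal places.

risk, subject-line-A recipients = 236/542 = 0.4354
risk, subject-line-B recipients = 71/446 = 0.1592
RR = 0.4354 / 0.1592 = 2.735

2.735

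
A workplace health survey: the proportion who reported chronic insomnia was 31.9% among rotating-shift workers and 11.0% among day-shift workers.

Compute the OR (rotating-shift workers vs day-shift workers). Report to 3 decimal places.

odds, rotating-shift workers = 0.3190/0.6810 = 0.4684
odds, day-shift workers = 0.1100/0.8900 = 0.1236
OR = 0.4684 / 0.1236 = 3.790

3.790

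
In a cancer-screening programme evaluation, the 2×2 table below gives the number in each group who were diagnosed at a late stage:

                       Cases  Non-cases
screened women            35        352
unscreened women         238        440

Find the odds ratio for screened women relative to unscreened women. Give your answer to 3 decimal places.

OR = (35 × 440) / (352 × 238) = 15400/83776 ≈ 0.184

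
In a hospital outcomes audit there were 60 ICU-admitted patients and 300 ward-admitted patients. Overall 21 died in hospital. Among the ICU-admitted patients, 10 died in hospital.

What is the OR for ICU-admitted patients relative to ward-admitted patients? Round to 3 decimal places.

ICU-admitted patients without the outcome: 60 − 10 = 50
ward-admitted patients with the outcome: 21 − 10 = 11
ward-admitted patients without the outcome: 300 − 11 = 289
OR = (10 × 289) / (50 × 11) = 2890/550 ≈ 5.255

OR ≈ 5.255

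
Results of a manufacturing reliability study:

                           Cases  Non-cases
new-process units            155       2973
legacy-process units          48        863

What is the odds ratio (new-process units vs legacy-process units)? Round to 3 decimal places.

OR = (155 × 863) / (2973 × 48) = 133765/142704 ≈ 0.937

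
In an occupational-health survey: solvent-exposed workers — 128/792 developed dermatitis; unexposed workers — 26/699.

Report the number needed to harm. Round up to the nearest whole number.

risk, solvent-exposed workers = 128/792 = 0.161616
risk, unexposed workers = 26/699 = 0.037196
absolute risk difference = 0.124420
1 / 0.124420 = 8.037 → round up → 9

9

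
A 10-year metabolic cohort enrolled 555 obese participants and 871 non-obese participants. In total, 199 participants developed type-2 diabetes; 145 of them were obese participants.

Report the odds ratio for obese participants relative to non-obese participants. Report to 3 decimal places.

5.351

obese participants without the outcome: 555 − 145 = 410
non-obese participants with the outcome: 199 − 145 = 54
non-obese participants without the outcome: 871 − 54 = 817
OR = (145 × 817) / (410 × 54) = 118465/22140 ≈ 5.351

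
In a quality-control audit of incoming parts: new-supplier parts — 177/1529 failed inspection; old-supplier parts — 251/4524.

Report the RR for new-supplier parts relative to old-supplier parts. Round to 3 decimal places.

2.086

risk, new-supplier parts = 177/1529 = 0.1158
risk, old-supplier parts = 251/4524 = 0.0555
RR = 0.1158 / 0.0555 = 2.086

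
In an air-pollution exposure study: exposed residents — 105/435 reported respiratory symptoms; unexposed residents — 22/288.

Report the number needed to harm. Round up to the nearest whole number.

risk, exposed residents = 105/435 = 0.241379
risk, unexposed residents = 22/288 = 0.076389
absolute risk difference = 0.164990
1 / 0.164990 = 6.061 → round up → 7

7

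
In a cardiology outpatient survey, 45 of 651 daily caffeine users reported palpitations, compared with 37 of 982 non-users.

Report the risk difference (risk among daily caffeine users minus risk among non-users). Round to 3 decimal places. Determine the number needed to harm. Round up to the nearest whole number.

risk, daily caffeine users = 45/651 = 0.06912
risk, non-users = 37/982 = 0.03768
risk difference = 0.06912 − 0.03768 = 0.031
absolute risk difference = 0.031446
1 / 0.031446 = 31.801 → round up → 32

RD = 0.031; NNH = 32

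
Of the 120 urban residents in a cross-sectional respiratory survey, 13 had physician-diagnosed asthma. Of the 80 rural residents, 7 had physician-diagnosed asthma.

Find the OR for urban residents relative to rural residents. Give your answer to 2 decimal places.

OR = (13 × 73) / (107 × 7) = 949/749 ≈ 1.27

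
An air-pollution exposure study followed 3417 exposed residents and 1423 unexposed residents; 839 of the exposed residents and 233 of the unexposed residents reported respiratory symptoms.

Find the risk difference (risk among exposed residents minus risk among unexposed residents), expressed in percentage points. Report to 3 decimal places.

risk, exposed residents = 839/3417 = 0.2455
risk, unexposed residents = 233/1423 = 0.1637
risk difference = 0.2455 − 0.1637 = 0.0818 → 8.180 percentage points

RD: 8.180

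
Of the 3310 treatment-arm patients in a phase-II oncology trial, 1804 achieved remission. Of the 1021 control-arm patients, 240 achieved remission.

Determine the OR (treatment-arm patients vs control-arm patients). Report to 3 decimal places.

odds, treatment-arm patients = 1804/1506 = 1.1979
odds, control-arm patients = 240/781 = 0.3073
OR = 1.1979 / 0.3073 = 3.898

OR: 3.898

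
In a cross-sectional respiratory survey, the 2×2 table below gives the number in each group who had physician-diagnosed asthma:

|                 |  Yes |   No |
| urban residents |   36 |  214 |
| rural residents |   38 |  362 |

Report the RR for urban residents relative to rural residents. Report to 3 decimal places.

risk, urban residents = 36/250 = 0.1440
risk, rural residents = 38/400 = 0.0950
RR = 0.1440 / 0.0950 = 1.516

RR = 1.516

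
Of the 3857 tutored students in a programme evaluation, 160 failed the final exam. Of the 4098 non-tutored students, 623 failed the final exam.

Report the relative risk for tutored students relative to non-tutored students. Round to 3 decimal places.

risk, tutored students = 160/3857 = 0.04148
risk, non-tutored students = 623/4098 = 0.15203
RR = 0.04148 / 0.15203 = 0.273

RR = 0.273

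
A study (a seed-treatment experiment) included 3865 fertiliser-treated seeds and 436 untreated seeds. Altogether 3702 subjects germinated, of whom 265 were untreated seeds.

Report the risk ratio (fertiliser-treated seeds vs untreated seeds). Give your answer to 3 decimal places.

RR ≈ 1.463

fertiliser-treated seeds with the outcome: 3702 − 265 = 3437
fertiliser-treated seeds without the outcome: 3865 − 3437 = 428
untreated seeds without the outcome: 436 − 265 = 171
risk, fertiliser-treated seeds = 3437/3865 = 0.8893
risk, untreated seeds = 265/436 = 0.6078
RR = 0.8893 / 0.6078 = 1.463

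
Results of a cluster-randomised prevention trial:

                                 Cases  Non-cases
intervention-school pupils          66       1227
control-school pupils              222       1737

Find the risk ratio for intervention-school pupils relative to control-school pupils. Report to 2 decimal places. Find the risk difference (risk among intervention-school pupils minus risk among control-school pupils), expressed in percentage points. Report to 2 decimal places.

RR = 0.45; RD = -6.23

risk, intervention-school pupils = 66/1293 = 0.0510
risk, control-school pupils = 222/1959 = 0.1133
RR = 0.0510 / 0.1133 = 0.45
risk difference = 0.0510 − 0.1133 = -0.0623 → -6.23 percentage points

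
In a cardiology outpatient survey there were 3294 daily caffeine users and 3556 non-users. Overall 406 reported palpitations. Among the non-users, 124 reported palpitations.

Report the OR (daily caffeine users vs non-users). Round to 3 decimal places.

daily caffeine users with the outcome: 406 − 124 = 282
daily caffeine users without the outcome: 3294 − 282 = 3012
non-users without the outcome: 3556 − 124 = 3432
odds, daily caffeine users = 282/3012 = 0.09363
odds, non-users = 124/3432 = 0.03613
OR = 0.09363 / 0.03613 = 2.591

OR ≈ 2.591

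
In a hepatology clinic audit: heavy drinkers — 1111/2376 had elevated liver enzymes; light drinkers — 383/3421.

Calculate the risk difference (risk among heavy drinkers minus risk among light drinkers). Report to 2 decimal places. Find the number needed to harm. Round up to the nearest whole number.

risk, heavy drinkers = 1111/2376 = 0.4676
risk, light drinkers = 383/3421 = 0.1120
risk difference = 0.4676 − 0.1120 = 0.36
absolute risk difference = 0.355637
1 / 0.355637 = 2.812 → round up → 3

RD = 0.36; NNH = 3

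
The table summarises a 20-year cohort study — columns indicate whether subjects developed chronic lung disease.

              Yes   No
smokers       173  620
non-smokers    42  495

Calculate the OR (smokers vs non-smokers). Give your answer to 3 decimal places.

OR = (173 × 495) / (620 × 42) = 85635/26040 ≈ 3.289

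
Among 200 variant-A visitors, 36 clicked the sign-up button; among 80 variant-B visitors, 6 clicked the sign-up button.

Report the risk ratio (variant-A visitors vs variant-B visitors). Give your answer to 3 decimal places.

2.400

risk, variant-A visitors = 36/200 = 0.1800
risk, variant-B visitors = 6/80 = 0.0750
RR = 0.1800 / 0.0750 = 2.400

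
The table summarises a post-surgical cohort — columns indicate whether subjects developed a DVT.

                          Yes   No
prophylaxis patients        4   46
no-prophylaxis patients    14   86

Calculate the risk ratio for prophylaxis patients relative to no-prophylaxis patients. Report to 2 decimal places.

0.57

risk, prophylaxis patients = 4/50 = 0.0800
risk, no-prophylaxis patients = 14/100 = 0.1400
RR = 0.0800 / 0.1400 = 0.57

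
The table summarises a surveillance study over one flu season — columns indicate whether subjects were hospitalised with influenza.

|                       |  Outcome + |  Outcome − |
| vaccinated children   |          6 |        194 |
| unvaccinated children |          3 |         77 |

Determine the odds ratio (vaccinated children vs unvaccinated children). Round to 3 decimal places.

OR = 0.794

odds, vaccinated children = 6/194 = 0.03093
odds, unvaccinated children = 3/77 = 0.03896
OR = 0.03093 / 0.03896 = 0.794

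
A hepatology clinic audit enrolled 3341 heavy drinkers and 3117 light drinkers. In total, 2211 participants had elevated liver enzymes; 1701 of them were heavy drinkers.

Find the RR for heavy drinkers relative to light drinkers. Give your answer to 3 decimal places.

heavy drinkers without the outcome: 3341 − 1701 = 1640
light drinkers with the outcome: 2211 − 1701 = 510
light drinkers without the outcome: 3117 − 510 = 2607
risk, heavy drinkers = 1701/3341 = 0.5091
risk, light drinkers = 510/3117 = 0.1636
RR = 0.5091 / 0.1636 = 3.112

RR ≈ 3.112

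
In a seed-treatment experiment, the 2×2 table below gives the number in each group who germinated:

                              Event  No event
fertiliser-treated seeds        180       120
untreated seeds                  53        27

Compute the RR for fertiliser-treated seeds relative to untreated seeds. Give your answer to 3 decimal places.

0.906

risk, fertiliser-treated seeds = 180/300 = 0.6000
risk, untreated seeds = 53/80 = 0.6625
RR = 0.6000 / 0.6625 = 0.906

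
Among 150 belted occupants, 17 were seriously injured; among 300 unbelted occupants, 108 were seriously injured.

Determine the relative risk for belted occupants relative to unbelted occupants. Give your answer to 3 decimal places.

RR ≈ 0.315

risk, belted occupants = 17/150 = 0.1133
risk, unbelted occupants = 108/300 = 0.3600
RR = 0.1133 / 0.3600 = 0.315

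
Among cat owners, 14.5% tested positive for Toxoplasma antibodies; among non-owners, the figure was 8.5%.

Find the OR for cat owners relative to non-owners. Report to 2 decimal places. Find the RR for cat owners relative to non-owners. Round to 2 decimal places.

odds, cat owners = 0.1450/0.8550 = 0.1696
odds, non-owners = 0.0850/0.9150 = 0.0929
OR = 0.1696 / 0.0929 = 1.83
RR = 0.1450 / 0.0850 = 1.71

OR = 1.83; RR = 1.71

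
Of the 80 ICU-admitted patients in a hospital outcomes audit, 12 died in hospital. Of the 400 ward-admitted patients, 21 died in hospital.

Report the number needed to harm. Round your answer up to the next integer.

NNH = 11

risk, ICU-admitted patients = 12/80 = 0.150000
risk, ward-admitted patients = 21/400 = 0.052500
absolute risk difference = 0.097500
1 / 0.097500 = 10.256 → round up → 11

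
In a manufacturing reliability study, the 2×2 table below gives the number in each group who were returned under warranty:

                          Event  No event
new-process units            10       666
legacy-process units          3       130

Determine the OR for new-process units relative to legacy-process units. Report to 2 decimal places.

OR = (10 × 130) / (666 × 3) = 1300/1998 ≈ 0.65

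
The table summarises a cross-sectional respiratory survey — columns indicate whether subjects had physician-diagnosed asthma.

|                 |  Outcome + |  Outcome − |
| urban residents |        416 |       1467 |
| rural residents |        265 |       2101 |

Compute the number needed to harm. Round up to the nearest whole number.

risk, urban residents = 416/1883 = 0.220924
risk, rural residents = 265/2366 = 0.112003
absolute risk difference = 0.108921
1 / 0.108921 = 9.181 → round up → 10

10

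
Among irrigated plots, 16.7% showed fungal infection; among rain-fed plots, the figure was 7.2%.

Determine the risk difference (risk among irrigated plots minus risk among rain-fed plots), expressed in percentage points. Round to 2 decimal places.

RD = 9.50

risk difference = 0.1670 − 0.0720 = 0.0950 → 9.50 percentage points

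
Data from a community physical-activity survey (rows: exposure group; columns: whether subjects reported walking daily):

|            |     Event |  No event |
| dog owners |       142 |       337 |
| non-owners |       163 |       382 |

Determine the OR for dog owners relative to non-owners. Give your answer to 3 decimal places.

OR = (142 × 382) / (337 × 163) = 54244/54931 ≈ 0.987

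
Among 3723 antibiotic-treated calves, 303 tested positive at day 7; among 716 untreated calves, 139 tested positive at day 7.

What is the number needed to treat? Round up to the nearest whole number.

NNT ≈ 9

risk, antibiotic-treated calves = 303/3723 = 0.081386
risk, untreated calves = 139/716 = 0.194134
absolute risk difference = 0.112748
1 / 0.112748 = 8.869 → round up → 9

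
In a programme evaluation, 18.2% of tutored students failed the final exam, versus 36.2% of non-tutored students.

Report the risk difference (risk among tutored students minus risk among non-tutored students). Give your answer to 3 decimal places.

risk difference = 0.1820 − 0.3620 = -0.180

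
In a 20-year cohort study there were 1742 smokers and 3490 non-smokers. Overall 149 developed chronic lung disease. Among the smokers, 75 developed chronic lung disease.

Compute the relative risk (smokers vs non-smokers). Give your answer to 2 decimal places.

2.03

smokers without the outcome: 1742 − 75 = 1667
non-smokers with the outcome: 149 − 75 = 74
non-smokers without the outcome: 3490 − 74 = 3416
risk, smokers = 75/1742 = 0.04305
risk, non-smokers = 74/3490 = 0.02120
RR = 0.04305 / 0.02120 = 2.03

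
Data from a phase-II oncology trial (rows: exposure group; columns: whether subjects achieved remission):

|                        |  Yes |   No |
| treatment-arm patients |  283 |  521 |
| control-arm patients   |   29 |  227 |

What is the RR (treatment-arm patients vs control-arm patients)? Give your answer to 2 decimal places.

3.11

risk, treatment-arm patients = 283/804 = 0.3520
risk, control-arm patients = 29/256 = 0.1133
RR = 0.3520 / 0.1133 = 3.11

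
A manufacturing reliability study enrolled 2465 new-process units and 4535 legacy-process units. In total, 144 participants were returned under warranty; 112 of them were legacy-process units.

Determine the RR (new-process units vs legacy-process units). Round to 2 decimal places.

new-process units with the outcome: 144 − 112 = 32
new-process units without the outcome: 2465 − 32 = 2433
legacy-process units without the outcome: 4535 − 112 = 4423
risk, new-process units = 32/2465 = 0.01298
risk, legacy-process units = 112/4535 = 0.02470
RR = 0.01298 / 0.02470 = 0.53

RR = 0.53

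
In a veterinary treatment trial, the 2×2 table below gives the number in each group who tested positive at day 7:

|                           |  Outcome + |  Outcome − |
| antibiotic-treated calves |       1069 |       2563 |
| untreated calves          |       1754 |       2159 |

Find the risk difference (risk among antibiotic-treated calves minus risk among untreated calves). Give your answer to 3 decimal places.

-0.154

risk, antibiotic-treated calves = 1069/3632 = 0.2943
risk, untreated calves = 1754/3913 = 0.4482
risk difference = 0.2943 − 0.4482 = -0.154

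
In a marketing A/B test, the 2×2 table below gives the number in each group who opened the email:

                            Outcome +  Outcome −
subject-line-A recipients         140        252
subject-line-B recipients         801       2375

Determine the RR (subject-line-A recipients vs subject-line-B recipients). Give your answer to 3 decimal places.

risk, subject-line-A recipients = 140/392 = 0.3571
risk, subject-line-B recipients = 801/3176 = 0.2522
RR = 0.3571 / 0.2522 = 1.416

1.416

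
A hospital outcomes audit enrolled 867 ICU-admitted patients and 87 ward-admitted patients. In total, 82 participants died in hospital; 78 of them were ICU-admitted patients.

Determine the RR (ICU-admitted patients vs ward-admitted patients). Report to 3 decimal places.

ICU-admitted patients without the outcome: 867 − 78 = 789
ward-admitted patients with the outcome: 82 − 78 = 4
ward-admitted patients without the outcome: 87 − 4 = 83
risk, ICU-admitted patients = 78/867 = 0.08997
risk, ward-admitted patients = 4/87 = 0.04598
RR = 0.08997 / 0.04598 = 1.957

1.957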